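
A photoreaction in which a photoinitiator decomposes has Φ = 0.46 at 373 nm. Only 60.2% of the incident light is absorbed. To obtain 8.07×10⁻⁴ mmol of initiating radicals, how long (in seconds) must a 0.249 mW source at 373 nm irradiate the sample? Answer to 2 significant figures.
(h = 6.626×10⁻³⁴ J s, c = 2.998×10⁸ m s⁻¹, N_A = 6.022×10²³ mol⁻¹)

t ≈ 3800 s

Product: 8.07×10⁻⁴ mmol = 8.07×10⁻⁷ mol.
Photons that must be absorbed: 8.07×10⁻⁷ / 0.46 = 1.754×10⁻⁶ mol.
Incident photons needed: 1.754×10⁻⁶ / 0.602 = 2.914×10⁻⁶ mol.
Photon energy: hc/λ = 5.326×10⁻¹⁹ J; per mole, 3.207×10⁵ J mol⁻¹.
Energy required: 2.914×10⁻⁶ × 3.207×10⁵ = 0.9345 J.
Time: 0.9345 J / 0.000249 W = 3800 s.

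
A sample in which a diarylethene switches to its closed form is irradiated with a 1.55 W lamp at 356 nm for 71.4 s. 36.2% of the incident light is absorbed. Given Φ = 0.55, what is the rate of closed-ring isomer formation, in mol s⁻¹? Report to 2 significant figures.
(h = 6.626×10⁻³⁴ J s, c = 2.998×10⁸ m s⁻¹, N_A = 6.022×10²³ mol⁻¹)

Photon energy at 356 nm: hc/λ = (6.626×10⁻³⁴)(2.998×10⁸)/(356×10⁻⁹) = 5.580×10⁻¹⁹ J.
Energy delivered: (1.55 W)(71.4 s) = 110.7 J.
Photons incident: 110.7 / 5.580×10⁻¹⁹ = 1.984×10²⁰, i.e. 1.984×10²⁰/6.022×10²³ = 3.295×10⁻⁴ mol.
Photons absorbed: 0.362 × 3.295×10⁻⁴ = 1.193×10⁻⁴ mol.
Product formed: 0.55 × 1.193×10⁻⁴ = 6.562×10⁻⁵ mol.
Rate: 6.562×10⁻⁵ / 71.4 s = 9.2×10⁻⁷ mol s⁻¹.

9.2×10⁻⁷ mol s⁻¹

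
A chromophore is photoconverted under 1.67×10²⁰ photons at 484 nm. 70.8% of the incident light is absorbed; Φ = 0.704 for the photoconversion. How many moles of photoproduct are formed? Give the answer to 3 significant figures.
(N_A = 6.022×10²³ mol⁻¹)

Moles of photons: 1.67×10²⁰ / 6.022×10²³ = 2.773×10⁻⁴ mol.
Photons absorbed: 0.708 × 2.773×10⁻⁴ = 1.963×10⁻⁴ mol.
Product: Φ × n_abs = 0.704 × 1.963×10⁻⁴ = 1.382×10⁻⁴ mol.

1.38×10⁻⁴ mol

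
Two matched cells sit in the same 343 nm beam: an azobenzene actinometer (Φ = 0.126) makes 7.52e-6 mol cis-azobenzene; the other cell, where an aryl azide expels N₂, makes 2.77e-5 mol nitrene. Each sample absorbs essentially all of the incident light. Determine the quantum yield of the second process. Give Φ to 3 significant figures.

Φ = 0.464

Photons absorbed by the actinometer: 7.52e-6 / 0.126 = 5.968e-5 mol.
Φ(unknown) = 2.77e-5 / 5.968e-5 = 0.464.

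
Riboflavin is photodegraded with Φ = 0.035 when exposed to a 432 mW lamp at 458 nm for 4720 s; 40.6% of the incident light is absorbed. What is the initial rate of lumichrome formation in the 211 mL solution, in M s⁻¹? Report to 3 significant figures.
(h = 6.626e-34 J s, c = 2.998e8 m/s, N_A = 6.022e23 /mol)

1.11e-7 M s⁻¹

Photon energy at 458 nm: hc/λ = (6.626e-34)(2.998e8)/(458e-9) = 4.337e-19 J.
Energy delivered: (432 mW)(4720 s) = 2039 J.
Photons incident: 2039 / 4.337e-19 = 4.701e21, i.e. 4.701e21/6.022e23 = 0.007806 mol.
Photons absorbed: 0.406 × 0.007806 = 0.003169 mol.
Product formed: 0.035 × 0.003169 = 1.109e-4 mol.
Rate: 1.109e-4 mol / (4720 s × 0.211 L) = 1.11e-7 M s⁻¹.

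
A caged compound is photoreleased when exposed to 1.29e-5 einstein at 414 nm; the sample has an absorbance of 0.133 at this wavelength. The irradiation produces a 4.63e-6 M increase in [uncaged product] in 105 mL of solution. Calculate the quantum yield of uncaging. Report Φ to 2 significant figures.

Φ = 0.14

Product: (4.63e-6 M)(0.105 L) = 4.862e-7 mol.
Fraction absorbed: 1 − 10^(−0.133) = 0.2638.
Photons absorbed: 0.2638 × 1.29e-5 = 3.403e-6 mol.
Φ = 4.862e-7 mol / 3.403e-6 mol photons = 0.14.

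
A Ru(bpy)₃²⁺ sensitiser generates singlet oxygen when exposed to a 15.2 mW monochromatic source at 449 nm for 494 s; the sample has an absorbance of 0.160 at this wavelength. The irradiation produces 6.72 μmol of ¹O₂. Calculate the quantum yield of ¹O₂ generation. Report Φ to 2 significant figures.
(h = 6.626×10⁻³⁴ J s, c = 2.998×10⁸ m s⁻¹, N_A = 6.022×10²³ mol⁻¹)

Φ = 0.77

Product: 6.72 μmol = 6.72×10⁻⁶ mol.
Photon energy at 449 nm: hc/λ = (6.626×10⁻³⁴)(2.998×10⁸)/(449×10⁻⁹) = 4.424×10⁻¹⁹ J.
Energy delivered: (15.2 mW)(494 s) = 7.509 J.
Photons incident: 7.509 / 4.424×10⁻¹⁹ = 1.697×10¹⁹, i.e. 1.697×10¹⁹/6.022×10²³ = 2.818×10⁻⁵ mol.
Fraction absorbed: 1 − 10^(−0.160) = 0.3082.
Photons absorbed: 0.3082 × 2.818×10⁻⁵ = 8.685×10⁻⁶ mol.
Φ = 6.72×10⁻⁶ mol / 8.685×10⁻⁶ mol photons = 0.77.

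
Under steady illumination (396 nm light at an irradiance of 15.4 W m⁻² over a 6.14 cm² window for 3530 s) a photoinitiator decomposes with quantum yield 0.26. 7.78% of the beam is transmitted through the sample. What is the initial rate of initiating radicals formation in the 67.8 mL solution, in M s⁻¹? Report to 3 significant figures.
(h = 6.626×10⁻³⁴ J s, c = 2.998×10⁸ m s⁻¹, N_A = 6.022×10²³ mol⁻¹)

1.11×10⁻⁷ M s⁻¹

Photon energy at 396 nm: hc/λ = (6.626×10⁻³⁴)(2.998×10⁸)/(396×10⁻⁹) = 5.016×10⁻¹⁹ J.
Energy delivered: (15.4 W m⁻²)(6.14×10⁻⁴ m²)(3530 s) = 33.38 J.
Photons incident: 33.38 / 5.016×10⁻¹⁹ = 6.655×10¹⁹, i.e. 6.655×10¹⁹/6.022×10²³ = 1.105×10⁻⁴ mol.
Fraction absorbed: 1 − 7.78/100 = 0.9222.
Photons absorbed: 0.9222 × 1.105×10⁻⁴ = 1.019×10⁻⁴ mol.
Product formed: 0.26 × 1.019×10⁻⁴ = 2.649×10⁻⁵ mol.
Rate: 2.649×10⁻⁵ mol / (3530 s × 0.0678 L) = 1.11×10⁻⁷ M s⁻¹.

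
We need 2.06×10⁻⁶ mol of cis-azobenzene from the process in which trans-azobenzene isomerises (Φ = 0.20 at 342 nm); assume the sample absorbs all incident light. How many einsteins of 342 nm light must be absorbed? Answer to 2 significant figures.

1.0×10⁻⁵ einstein

Photons that must be absorbed: 2.06×10⁻⁶ / 0.20 = 1.030×10⁻⁵ mol.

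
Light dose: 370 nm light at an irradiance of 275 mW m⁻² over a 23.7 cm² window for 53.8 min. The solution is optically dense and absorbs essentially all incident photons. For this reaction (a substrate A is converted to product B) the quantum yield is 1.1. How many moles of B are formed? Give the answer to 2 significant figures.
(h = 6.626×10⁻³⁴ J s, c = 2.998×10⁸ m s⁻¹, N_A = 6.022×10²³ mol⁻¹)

Photon energy at 370 nm: hc/λ = (6.626×10⁻³⁴)(2.998×10⁸)/(370×10⁻⁹) = 5.369×10⁻¹⁹ J.
Energy delivered: (275 mW m⁻²)(23.7×10⁻⁴ m²)(3228 s) = 2.104 J.
Photons incident: 2.104 / 5.369×10⁻¹⁹ = 3.919×10¹⁸, i.e. 3.919×10¹⁸/6.022×10²³ = 6.508×10⁻⁶ mol.
Product: Φ × n_abs = 1.1 × 6.508×10⁻⁶ = 7.159×10⁻⁶ mol.

7.2×10⁻⁶ mol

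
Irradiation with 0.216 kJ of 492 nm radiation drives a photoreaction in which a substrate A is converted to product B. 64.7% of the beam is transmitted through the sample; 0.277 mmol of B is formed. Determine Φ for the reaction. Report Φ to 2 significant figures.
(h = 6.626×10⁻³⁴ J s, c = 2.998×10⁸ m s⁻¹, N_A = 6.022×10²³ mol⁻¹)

Φ = 0.88

Product: 0.277 mmol = 2.77×10⁻⁴ mol.
Photon energy at 492 nm: hc/λ = (6.626×10⁻³⁴)(2.998×10⁸)/(492×10⁻⁹) = 4.038×10⁻¹⁹ J.
Incident energy: 0.216 kJ = 216 J.
Photons incident: 216 / 4.038×10⁻¹⁹ = 5.349×10²⁰, i.e. 5.349×10²⁰/6.022×10²³ = 8.882×10⁻⁴ mol.
Fraction absorbed: 1 − 64.7/100 = 0.3530.
Photons absorbed: 0.3530 × 8.882×10⁻⁴ = 3.135×10⁻⁴ mol.
Φ = 2.77×10⁻⁴ mol / 3.135×10⁻⁴ mol photons = 0.88.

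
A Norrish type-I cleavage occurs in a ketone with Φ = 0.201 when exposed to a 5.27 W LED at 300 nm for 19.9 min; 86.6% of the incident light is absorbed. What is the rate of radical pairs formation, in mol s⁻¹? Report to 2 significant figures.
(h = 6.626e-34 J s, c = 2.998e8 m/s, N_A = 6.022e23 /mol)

2.3e-6 mol s⁻¹

Photon energy at 300 nm: hc/λ = (6.626e-34)(2.998e8)/(300e-9) = 6.622e-19 J.
Energy delivered: (5.27 W)(1194 s) = 6292 J.
Photons incident: 6292 / 6.622e-19 = 9.502e21, i.e. 9.502e21/6.022e23 = 0.01578 mol.
Photons absorbed: 0.866 × 0.01578 = 0.01367 mol.
Product formed: 0.201 × 0.01367 = 0.002748 mol.
Rate: 0.002748 / 1194 s = 2.3e-6 mol s⁻¹.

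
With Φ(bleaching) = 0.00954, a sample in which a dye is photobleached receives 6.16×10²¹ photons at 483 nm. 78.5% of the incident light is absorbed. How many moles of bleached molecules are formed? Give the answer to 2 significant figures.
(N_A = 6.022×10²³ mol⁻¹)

Moles of photons: 6.16×10²¹ / 6.022×10²³ = 0.01023 mol.
Photons absorbed: 0.785 × 0.01023 = 0.008031 mol.
Product: Φ × n_abs = 0.00954 × 0.008031 = 7.662×10⁻⁵ mol.

7.7×10⁻⁵ mol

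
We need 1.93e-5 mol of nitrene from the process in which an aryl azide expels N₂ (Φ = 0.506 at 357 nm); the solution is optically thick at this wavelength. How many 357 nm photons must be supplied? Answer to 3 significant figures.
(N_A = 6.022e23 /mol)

2.30e19 photons

Photons that must be absorbed: 1.93e-5 / 0.506 = 3.814e-5 mol.
Photon count: 3.814e-5 × 6.022e23 = 2.30e19.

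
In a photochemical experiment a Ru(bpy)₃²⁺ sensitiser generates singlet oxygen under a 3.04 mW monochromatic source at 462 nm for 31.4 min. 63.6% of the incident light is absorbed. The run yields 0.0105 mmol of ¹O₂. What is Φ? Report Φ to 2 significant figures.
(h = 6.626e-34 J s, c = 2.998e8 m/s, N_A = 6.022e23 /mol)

Product: 0.0105 mmol = 1.05e-5 mol.
Photon energy at 462 nm: hc/λ = (6.626e-34)(2.998e8)/(462e-9) = 4.300e-19 J.
Energy delivered: (3.04 mW)(1884 s) = 5.727 J.
Photons incident: 5.727 / 4.300e-19 = 1.332e19, i.e. 1.332e19/6.022e23 = 2.212e-5 mol.
Photons absorbed: 0.636 × 2.212e-5 = 1.407e-5 mol.
Φ = 1.05e-5 mol / 1.407e-5 mol photons = 0.75.

Φ = 0.75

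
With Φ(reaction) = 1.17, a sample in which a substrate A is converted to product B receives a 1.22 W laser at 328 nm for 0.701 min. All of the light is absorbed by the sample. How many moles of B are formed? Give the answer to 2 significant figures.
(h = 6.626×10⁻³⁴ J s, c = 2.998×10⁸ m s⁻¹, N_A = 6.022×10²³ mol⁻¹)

Photon energy at 328 nm: hc/λ = (6.626×10⁻³⁴)(2.998×10⁸)/(328×10⁻⁹) = 6.056×10⁻¹⁹ J.
Energy delivered: (1.22 W)(42.06 s) = 51.31 J.
Photons incident: 51.31 / 6.056×10⁻¹⁹ = 8.473×10¹⁹, i.e. 8.473×10¹⁹/6.022×10²³ = 1.407×10⁻⁴ mol.
Product: Φ × n_abs = 1.17 × 1.407×10⁻⁴ = 1.646×10⁻⁴ mol.

1.6×10⁻⁴ mol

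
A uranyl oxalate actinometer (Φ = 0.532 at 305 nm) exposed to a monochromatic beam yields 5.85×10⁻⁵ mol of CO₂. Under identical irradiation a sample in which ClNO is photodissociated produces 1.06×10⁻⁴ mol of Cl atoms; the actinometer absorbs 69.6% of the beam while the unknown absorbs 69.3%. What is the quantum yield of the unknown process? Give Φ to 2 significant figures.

Φ = 0.97

Photons absorbed by the actinometer: 5.85×10⁻⁵ / 0.532 = 1.100×10⁻⁴ mol.
Incident flux: 1.100×10⁻⁴ / 0.696 = 1.580×10⁻⁴ einstein.
Absorbed by unknown: 0.693 × 1.580×10⁻⁴ = 1.095×10⁻⁴ mol.
Φ(unknown) = 1.06×10⁻⁴ / 1.095×10⁻⁴ = 0.97.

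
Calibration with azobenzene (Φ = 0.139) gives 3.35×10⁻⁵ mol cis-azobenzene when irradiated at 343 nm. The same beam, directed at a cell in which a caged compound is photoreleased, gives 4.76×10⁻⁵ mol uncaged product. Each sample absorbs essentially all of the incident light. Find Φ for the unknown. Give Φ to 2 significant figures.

Photons absorbed by the actinometer: 3.35×10⁻⁵ / 0.139 = 2.410×10⁻⁴ mol.
Φ(unknown) = 4.76×10⁻⁵ / 2.410×10⁻⁴ = 0.20.

Φ = 0.20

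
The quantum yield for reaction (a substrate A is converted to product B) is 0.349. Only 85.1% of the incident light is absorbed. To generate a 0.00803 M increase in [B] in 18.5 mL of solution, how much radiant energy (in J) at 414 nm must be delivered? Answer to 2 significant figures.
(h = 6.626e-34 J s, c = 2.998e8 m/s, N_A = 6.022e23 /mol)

140 J

Product: (0.00803 M)(0.0185 L) = 1.486e-4 mol.
Photons that must be absorbed: 1.486e-4 / 0.349 = 4.258e-4 mol.
Incident photons needed: 4.258e-4 / 0.851 = 5.004e-4 mol.
Photon energy: hc/λ = 4.798e-19 J; per mole, 2.889e5 J mol⁻¹.
Energy required: 5.004e-4 × 2.889e5 = 140 J.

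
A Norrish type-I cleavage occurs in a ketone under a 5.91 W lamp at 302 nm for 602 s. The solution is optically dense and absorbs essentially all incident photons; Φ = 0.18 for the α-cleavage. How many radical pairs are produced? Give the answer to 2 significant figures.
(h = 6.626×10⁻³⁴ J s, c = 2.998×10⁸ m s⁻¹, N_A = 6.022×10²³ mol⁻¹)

9.7×10²⁰ radical pairs

Photon energy at 302 nm: hc/λ = (6.626×10⁻³⁴)(2.998×10⁸)/(302×10⁻⁹) = 6.578×10⁻¹⁹ J.
Energy delivered: (5.91 W)(602 s) = 3558 J.
Photons incident: 3558 / 6.578×10⁻¹⁹ = 5.409×10²¹, i.e. 5.409×10²¹/6.022×10²³ = 0.008982 mol.
Product: Φ × n_abs = 0.18 × 0.008982 = 0.001617 mol.
As a count: 0.001617 × 6.022×10²³ = 9.7×10²⁰.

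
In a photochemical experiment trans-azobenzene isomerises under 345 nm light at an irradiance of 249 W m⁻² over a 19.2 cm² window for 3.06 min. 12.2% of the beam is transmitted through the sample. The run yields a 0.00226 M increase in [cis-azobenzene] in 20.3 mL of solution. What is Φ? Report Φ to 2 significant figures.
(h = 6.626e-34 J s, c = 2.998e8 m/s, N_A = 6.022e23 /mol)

Φ = 0.21

Product: (0.00226 M)(0.0203 L) = 4.588e-5 mol.
Photon energy at 345 nm: hc/λ = (6.626e-34)(2.998e8)/(345e-9) = 5.758e-19 J.
Energy delivered: (249 W m⁻²)(19.2e-4 m²)(183.6 s) = 87.78 J.
Photons incident: 87.78 / 5.758e-19 = 1.524e20, i.e. 1.524e20/6.022e23 = 2.531e-4 mol.
Fraction absorbed: 1 − 12.2/100 = 0.8780.
Photons absorbed: 0.8780 × 2.531e-4 = 2.222e-4 mol.
Φ = 4.588e-5 mol / 2.222e-4 mol photons = 0.21.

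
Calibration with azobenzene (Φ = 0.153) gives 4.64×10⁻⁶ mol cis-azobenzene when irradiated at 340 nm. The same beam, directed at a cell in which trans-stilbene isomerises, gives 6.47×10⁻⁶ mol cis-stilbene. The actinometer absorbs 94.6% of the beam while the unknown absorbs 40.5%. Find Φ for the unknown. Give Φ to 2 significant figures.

Photons absorbed by the actinometer: 4.64×10⁻⁶ / 0.153 = 3.033×10⁻⁵ mol.
Incident flux: 3.033×10⁻⁵ / 0.946 = 3.206×10⁻⁵ einstein.
Absorbed by unknown: 0.405 × 3.206×10⁻⁵ = 1.298×10⁻⁵ mol.
Φ(unknown) = 6.47×10⁻⁶ / 1.298×10⁻⁵ = 0.50.

Φ = 0.50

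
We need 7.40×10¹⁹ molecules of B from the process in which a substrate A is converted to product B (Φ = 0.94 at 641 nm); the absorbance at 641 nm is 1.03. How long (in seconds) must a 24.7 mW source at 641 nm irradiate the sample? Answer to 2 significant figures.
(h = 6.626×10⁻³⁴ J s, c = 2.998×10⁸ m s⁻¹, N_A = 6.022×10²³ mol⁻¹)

t ≈ 1100 s

Product: 7.40×10¹⁹ / 6.022×10²³ = 1.229×10⁻⁴ mol.
Photons that must be absorbed: 1.229×10⁻⁴ / 0.94 = 1.307×10⁻⁴ mol.
Fraction absorbed: 1 − 10^(−1.03) = 0.9067.
Incident photons needed: 1.307×10⁻⁴ / 0.9067 = 1.441×10⁻⁴ mol.
Photon energy: hc/λ = 3.099×10⁻¹⁹ J; per mole, 1.866×10⁵ J mol⁻¹.
Energy required: 1.441×10⁻⁴ × 1.866×10⁵ = 26.89 J.
Time: 26.89 J / 0.0247 W = 1100 s.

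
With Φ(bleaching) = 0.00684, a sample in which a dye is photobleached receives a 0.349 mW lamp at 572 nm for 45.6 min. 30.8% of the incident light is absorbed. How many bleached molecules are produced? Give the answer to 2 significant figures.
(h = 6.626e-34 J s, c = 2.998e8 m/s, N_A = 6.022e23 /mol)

Photon energy at 572 nm: hc/λ = (6.626e-34)(2.998e8)/(572e-9) = 3.473e-19 J.
Energy delivered: (0.349 mW)(2736 s) = 0.9549 J.
Photons incident: 0.9549 / 3.473e-19 = 2.749e18, i.e. 2.749e18/6.022e23 = 4.565e-6 mol.
Photons absorbed: 0.308 × 4.565e-6 = 1.406e-6 mol.
Product: Φ × n_abs = 0.00684 × 1.406e-6 = 9.617e-9 mol.
As a count: 9.617e-9 × 6.022e23 = 5.8e15.

5.8e15 bleached molecules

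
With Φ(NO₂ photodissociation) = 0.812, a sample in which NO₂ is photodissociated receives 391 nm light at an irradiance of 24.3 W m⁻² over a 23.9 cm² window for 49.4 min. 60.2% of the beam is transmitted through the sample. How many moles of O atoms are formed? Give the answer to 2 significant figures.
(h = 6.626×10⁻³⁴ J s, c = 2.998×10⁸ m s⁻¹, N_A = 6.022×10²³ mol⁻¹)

1.8×10⁻⁴ mol

Photon energy at 391 nm: hc/λ = (6.626×10⁻³⁴)(2.998×10⁸)/(391×10⁻⁹) = 5.080×10⁻¹⁹ J.
Energy delivered: (24.3 W m⁻²)(23.9×10⁻⁴ m²)(2964 s) = 172.1 J.
Photons incident: 172.1 / 5.080×10⁻¹⁹ = 3.388×10²⁰, i.e. 3.388×10²⁰/6.022×10²³ = 5.626×10⁻⁴ mol.
Fraction absorbed: 1 − 60.2/100 = 0.3980.
Photons absorbed: 0.3980 × 5.626×10⁻⁴ = 2.239×10⁻⁴ mol.
Product: Φ × n_abs = 0.812 × 2.239×10⁻⁴ = 1.818×10⁻⁴ mol.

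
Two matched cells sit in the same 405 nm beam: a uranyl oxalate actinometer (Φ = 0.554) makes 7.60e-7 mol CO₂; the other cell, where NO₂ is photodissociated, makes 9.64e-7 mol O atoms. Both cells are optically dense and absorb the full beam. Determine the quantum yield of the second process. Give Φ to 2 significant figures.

Photons absorbed by the actinometer: 7.60e-7 / 0.554 = 1.372e-6 mol.
Φ(unknown) = 9.64e-7 / 1.372e-6 = 0.70.

Φ = 0.70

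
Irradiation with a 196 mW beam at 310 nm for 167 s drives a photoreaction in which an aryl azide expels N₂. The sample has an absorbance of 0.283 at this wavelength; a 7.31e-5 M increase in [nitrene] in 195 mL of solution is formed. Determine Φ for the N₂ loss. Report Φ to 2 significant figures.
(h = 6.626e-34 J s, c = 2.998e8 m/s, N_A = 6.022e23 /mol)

Φ = 0.35

Product: (7.31e-5 M)(0.195 L) = 1.425e-5 mol.
Photon energy at 310 nm: hc/λ = (6.626e-34)(2.998e8)/(310e-9) = 6.408e-19 J.
Energy delivered: (196 mW)(167 s) = 32.73 J.
Photons incident: 32.73 / 6.408e-19 = 5.108e19, i.e. 5.108e19/6.022e23 = 8.482e-5 mol.
Fraction absorbed: 1 − 10^(−0.283) = 0.4788.
Photons absorbed: 0.4788 × 8.482e-5 = 4.061e-5 mol.
Φ = 1.425e-5 mol / 4.061e-5 mol photons = 0.35.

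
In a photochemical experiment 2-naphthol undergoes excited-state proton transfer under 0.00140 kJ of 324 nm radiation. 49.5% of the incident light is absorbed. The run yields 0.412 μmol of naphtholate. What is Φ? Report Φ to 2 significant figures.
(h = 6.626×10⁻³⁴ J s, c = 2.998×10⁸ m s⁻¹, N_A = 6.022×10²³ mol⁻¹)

Product: 0.412 μmol = 4.12×10⁻⁷ mol.
Photon energy at 324 nm: hc/λ = (6.626×10⁻³⁴)(2.998×10⁸)/(324×10⁻⁹) = 6.131×10⁻¹⁹ J.
Incident energy: 0.00140 kJ = 1.40 J.
Photons incident: 1.40 / 6.131×10⁻¹⁹ = 2.283×10¹⁸, i.e. 2.283×10¹⁸/6.022×10²³ = 3.791×10⁻⁶ mol.
Photons absorbed: 0.495 × 3.791×10⁻⁶ = 1.877×10⁻⁶ mol.
Φ = 4.12×10⁻⁷ mol / 1.877×10⁻⁶ mol photons = 0.22.

Φ = 0.22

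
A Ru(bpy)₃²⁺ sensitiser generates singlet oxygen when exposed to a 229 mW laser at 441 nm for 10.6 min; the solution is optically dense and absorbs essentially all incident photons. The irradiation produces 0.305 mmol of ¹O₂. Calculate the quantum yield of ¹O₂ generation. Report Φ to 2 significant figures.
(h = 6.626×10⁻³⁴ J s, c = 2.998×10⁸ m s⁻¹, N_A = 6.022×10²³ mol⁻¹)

Product: 0.305 mmol = 3.05×10⁻⁴ mol.
Photon energy at 441 nm: hc/λ = (6.626×10⁻³⁴)(2.998×10⁸)/(441×10⁻⁹) = 4.504×10⁻¹⁹ J.
Energy delivered: (229 mW)(636 s) = 145.6 J.
Photons incident: 145.6 / 4.504×10⁻¹⁹ = 3.233×10²⁰, i.e. 3.233×10²⁰/6.022×10²³ = 5.369×10⁻⁴ mol.
Φ = 3.05×10⁻⁴ mol / 5.369×10⁻⁴ mol photons = 0.57.

Φ = 0.57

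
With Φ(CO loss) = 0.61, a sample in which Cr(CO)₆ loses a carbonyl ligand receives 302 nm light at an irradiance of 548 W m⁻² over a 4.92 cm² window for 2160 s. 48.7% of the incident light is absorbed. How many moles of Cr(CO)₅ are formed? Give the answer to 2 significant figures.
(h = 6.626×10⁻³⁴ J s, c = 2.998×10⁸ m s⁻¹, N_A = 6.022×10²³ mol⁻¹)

4.4×10⁻⁴ mol

Photon energy at 302 nm: hc/λ = (6.626×10⁻³⁴)(2.998×10⁸)/(302×10⁻⁹) = 6.578×10⁻¹⁹ J.
Energy delivered: (548 W m⁻²)(4.92×10⁻⁴ m²)(2160 s) = 582.4 J.
Photons incident: 582.4 / 6.578×10⁻¹⁹ = 8.854×10²⁰, i.e. 8.854×10²⁰/6.022×10²³ = 0.001470 mol.
Photons absorbed: 0.487 × 0.001470 = 7.159×10⁻⁴ mol.
Product: Φ × n_abs = 0.61 × 7.159×10⁻⁴ = 4.367×10⁻⁴ mol.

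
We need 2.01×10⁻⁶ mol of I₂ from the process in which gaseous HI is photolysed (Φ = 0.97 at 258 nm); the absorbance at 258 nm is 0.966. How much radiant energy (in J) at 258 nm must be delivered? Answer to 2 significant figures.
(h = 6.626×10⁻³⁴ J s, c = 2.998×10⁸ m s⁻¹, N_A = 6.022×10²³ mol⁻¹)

1.1 J

Photons that must be absorbed: 2.01×10⁻⁶ / 0.97 = 2.072×10⁻⁶ mol.
Fraction absorbed: 1 − 10^(−0.966) = 0.8919.
Incident photons needed: 2.072×10⁻⁶ / 0.8919 = 2.323×10⁻⁶ mol.
Photon energy: hc/λ = 7.700×10⁻¹⁹ J; per mole, 4.637×10⁵ J mol⁻¹.
Energy required: 2.323×10⁻⁶ × 4.637×10⁵ = 1.1 J.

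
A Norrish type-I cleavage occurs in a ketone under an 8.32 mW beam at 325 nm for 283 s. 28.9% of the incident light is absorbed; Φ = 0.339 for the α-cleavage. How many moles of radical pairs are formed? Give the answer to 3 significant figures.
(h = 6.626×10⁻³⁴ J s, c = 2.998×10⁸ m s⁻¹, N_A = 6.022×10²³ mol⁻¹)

Photon energy at 325 nm: hc/λ = (6.626×10⁻³⁴)(2.998×10⁸)/(325×10⁻⁹) = 6.112×10⁻¹⁹ J.
Energy delivered: (8.32 mW)(283 s) = 2.355 J.
Photons incident: 2.355 / 6.112×10⁻¹⁹ = 3.853×10¹⁸, i.e. 3.853×10¹⁸/6.022×10²³ = 6.398×10⁻⁶ mol.
Photons absorbed: 0.289 × 6.398×10⁻⁶ = 1.849×10⁻⁶ mol.
Product: Φ × n_abs = 0.339 × 1.849×10⁻⁶ = 6.268×10⁻⁷ mol.

6.27×10⁻⁷ mol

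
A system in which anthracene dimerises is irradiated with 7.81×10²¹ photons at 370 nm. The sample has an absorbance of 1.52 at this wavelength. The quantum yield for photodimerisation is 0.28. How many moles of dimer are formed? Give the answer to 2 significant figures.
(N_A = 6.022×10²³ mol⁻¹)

Moles of photons: 7.81×10²¹ / 6.022×10²³ = 0.01297 mol.
Fraction absorbed: 1 − 10^(−1.52) = 0.9698.
Photons absorbed: 0.9698 × 0.01297 = 0.01258 mol.
Product: Φ × n_abs = 0.28 × 0.01258 = 0.003522 mol.

0.0035 mol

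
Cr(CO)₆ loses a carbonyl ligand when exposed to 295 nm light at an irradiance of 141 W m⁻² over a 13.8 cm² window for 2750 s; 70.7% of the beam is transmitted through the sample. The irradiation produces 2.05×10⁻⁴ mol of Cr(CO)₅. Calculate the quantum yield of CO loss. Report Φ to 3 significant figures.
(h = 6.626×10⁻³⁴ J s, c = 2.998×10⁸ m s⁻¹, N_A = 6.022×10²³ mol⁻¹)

Φ = 0.530

Photon energy at 295 nm: hc/λ = (6.626×10⁻³⁴)(2.998×10⁸)/(295×10⁻⁹) = 6.734×10⁻¹⁹ J.
Energy delivered: (141 W m⁻²)(13.8×10⁻⁴ m²)(2750 s) = 535.1 J.
Photons incident: 535.1 / 6.734×10⁻¹⁹ = 7.946×10²⁰, i.e. 7.946×10²⁰/6.022×10²³ = 0.001319 mol.
Fraction absorbed: 1 − 70.7/100 = 0.2930.
Photons absorbed: 0.2930 × 0.001319 = 3.865×10⁻⁴ mol.
Φ = 2.05×10⁻⁴ mol / 3.865×10⁻⁴ mol photons = 0.530.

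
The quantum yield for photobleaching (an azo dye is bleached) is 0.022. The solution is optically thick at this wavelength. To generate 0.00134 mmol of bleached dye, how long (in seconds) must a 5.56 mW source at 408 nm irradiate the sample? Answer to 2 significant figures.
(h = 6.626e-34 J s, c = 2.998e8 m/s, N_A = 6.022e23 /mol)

Product: 0.00134 mmol = 1.34e-6 mol.
Photons that must be absorbed: 1.34e-6 / 0.022 = 6.091e-5 mol.
Photon energy: hc/λ = 4.869e-19 J; per mole, 2.932e5 J mol⁻¹.
Energy required: 6.091e-5 × 2.932e5 = 17.86 J.
Time: 17.86 J / 0.00556 W = 3200 s.

t ≈ 3200 s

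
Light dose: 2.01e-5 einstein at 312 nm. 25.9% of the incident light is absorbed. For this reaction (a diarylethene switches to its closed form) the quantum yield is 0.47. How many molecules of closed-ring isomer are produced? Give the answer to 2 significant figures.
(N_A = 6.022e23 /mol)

1.5e18 molecules

Photons absorbed: 0.259 × 2.01e-5 = 5.206e-6 mol.
Product: Φ × n_abs = 0.47 × 5.206e-6 = 2.447e-6 mol.
As a count: 2.447e-6 × 6.022e23 = 1.5e18.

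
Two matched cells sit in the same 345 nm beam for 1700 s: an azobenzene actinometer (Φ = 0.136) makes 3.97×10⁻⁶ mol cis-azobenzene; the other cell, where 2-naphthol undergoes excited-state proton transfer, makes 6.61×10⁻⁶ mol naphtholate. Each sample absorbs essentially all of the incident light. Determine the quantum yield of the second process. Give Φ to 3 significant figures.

Photons absorbed by the actinometer: 3.97×10⁻⁶ / 0.136 = 2.919×10⁻⁵ mol.
Φ(unknown) = 6.61×10⁻⁶ / 2.919×10⁻⁵ = 0.226.

Φ = 0.226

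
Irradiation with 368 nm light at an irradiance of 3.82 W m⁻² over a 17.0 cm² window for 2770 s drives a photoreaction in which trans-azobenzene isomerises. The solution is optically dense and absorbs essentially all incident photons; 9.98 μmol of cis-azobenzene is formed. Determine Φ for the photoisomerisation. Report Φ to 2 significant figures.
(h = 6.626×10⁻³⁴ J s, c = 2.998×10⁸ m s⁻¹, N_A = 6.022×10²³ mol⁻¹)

Φ = 0.18

Product: 9.98 μmol = 9.98×10⁻⁶ mol.
Photon energy at 368 nm: hc/λ = (6.626×10⁻³⁴)(2.998×10⁸)/(368×10⁻⁹) = 5.398×10⁻¹⁹ J.
Energy delivered: (3.82 W m⁻²)(17.0×10⁻⁴ m²)(2770 s) = 17.99 J.
Photons incident: 17.99 / 5.398×10⁻¹⁹ = 3.333×10¹⁹, i.e. 3.333×10¹⁹/6.022×10²³ = 5.535×10⁻⁵ mol.
Φ = 9.98×10⁻⁶ mol / 5.535×10⁻⁵ mol photons = 0.18.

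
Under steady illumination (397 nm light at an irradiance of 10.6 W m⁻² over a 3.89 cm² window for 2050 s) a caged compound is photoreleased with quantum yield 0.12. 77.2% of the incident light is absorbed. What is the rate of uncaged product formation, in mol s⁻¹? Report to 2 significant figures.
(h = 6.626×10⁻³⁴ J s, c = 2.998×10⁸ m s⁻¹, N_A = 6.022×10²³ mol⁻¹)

Photon energy at 397 nm: hc/λ = (6.626×10⁻³⁴)(2.998×10⁸)/(397×10⁻⁹) = 5.004×10⁻¹⁹ J.
Energy delivered: (10.6 W m⁻²)(3.89×10⁻⁴ m²)(2050 s) = 8.453 J.
Photons incident: 8.453 / 5.004×10⁻¹⁹ = 1.689×10¹⁹, i.e. 1.689×10¹⁹/6.022×10²³ = 2.805×10⁻⁵ mol.
Photons absorbed: 0.772 × 2.805×10⁻⁵ = 2.165×10⁻⁵ mol.
Product formed: 0.12 × 2.165×10⁻⁵ = 2.598×10⁻⁶ mol.
Rate: 2.598×10⁻⁶ / 2050 s = 1.3×10⁻⁹ mol s⁻¹.

1.3×10⁻⁹ mol s⁻¹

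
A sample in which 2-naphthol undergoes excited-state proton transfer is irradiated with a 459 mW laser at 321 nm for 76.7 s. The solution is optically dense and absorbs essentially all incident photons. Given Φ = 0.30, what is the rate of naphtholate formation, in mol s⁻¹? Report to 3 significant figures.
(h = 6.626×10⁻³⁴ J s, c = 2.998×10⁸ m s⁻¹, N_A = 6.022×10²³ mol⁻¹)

Photon energy at 321 nm: hc/λ = (6.626×10⁻³⁴)(2.998×10⁸)/(321×10⁻⁹) = 6.188×10⁻¹⁹ J.
Energy delivered: (459 mW)(76.7 s) = 35.21 J.
Photons incident: 35.21 / 6.188×10⁻¹⁹ = 5.690×10¹⁹, i.e. 5.690×10¹⁹/6.022×10²³ = 9.449×10⁻⁵ mol.
Product formed: 0.30 × 9.449×10⁻⁵ = 2.835×10⁻⁵ mol.
Rate: 2.835×10⁻⁵ / 76.7 s = 3.70×10⁻⁷ mol s⁻¹.

3.70×10⁻⁷ mol s⁻¹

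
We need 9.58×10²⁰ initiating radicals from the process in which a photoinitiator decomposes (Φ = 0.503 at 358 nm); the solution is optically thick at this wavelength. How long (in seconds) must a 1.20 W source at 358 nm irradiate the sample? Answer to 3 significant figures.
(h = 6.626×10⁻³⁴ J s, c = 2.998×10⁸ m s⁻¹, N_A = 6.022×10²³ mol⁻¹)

Product: 9.58×10²⁰ / 6.022×10²³ = 0.001591 mol.
Photons that must be absorbed: 0.001591 / 0.503 = 0.003163 mol.
Photon energy: hc/λ = 5.549×10⁻¹⁹ J; per mole, 3.342×10⁵ J mol⁻¹.
Energy required: 0.003163 × 3.342×10⁵ = 1057 J.
Time: 1057 J / 1.2 W = 881 s.

t ≈ 881 s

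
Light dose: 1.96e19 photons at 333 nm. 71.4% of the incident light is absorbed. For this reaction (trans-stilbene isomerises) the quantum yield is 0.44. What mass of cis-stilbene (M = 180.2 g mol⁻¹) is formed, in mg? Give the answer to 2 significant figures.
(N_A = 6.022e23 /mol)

1.8 mg

Moles of photons: 1.96e19 / 6.022e23 = 3.255e-5 mol.
Photons absorbed: 0.714 × 3.255e-5 = 2.324e-5 mol.
Product: Φ × n_abs = 0.44 × 2.324e-5 = 1.023e-5 mol.
Mass: 1.023e-5 × 180.2 = 0.001843 g = 1.8 mg.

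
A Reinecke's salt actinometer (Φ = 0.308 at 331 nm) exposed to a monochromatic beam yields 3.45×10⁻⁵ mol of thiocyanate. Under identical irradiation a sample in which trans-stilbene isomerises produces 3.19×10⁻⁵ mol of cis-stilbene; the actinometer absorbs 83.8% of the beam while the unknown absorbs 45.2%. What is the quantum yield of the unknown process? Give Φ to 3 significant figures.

Φ = 0.528

Photons absorbed by the actinometer: 3.45×10⁻⁵ / 0.308 = 1.120×10⁻⁴ mol.
Incident flux: 1.120×10⁻⁴ / 0.838 = 1.337×10⁻⁴ einstein.
Absorbed by unknown: 0.452 × 1.337×10⁻⁴ = 6.043×10⁻⁵ mol.
Φ(unknown) = 3.19×10⁻⁵ / 6.043×10⁻⁵ = 0.528.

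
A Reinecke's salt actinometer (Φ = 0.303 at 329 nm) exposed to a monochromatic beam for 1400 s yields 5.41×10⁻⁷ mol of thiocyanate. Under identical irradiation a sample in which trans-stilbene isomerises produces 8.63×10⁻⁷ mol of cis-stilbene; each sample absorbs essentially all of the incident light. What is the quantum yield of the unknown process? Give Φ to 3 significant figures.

Photons absorbed by the actinometer: 5.41×10⁻⁷ / 0.303 = 1.785×10⁻⁶ mol.
Φ(unknown) = 8.63×10⁻⁷ / 1.785×10⁻⁶ = 0.483.

Φ = 0.483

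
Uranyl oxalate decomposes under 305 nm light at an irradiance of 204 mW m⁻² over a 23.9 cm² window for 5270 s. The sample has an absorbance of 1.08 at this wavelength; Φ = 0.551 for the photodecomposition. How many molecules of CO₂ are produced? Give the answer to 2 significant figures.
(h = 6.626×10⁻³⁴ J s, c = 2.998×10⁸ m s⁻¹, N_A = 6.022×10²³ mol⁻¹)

2.0×10¹⁸ molecules

Photon energy at 305 nm: hc/λ = (6.626×10⁻³⁴)(2.998×10⁸)/(305×10⁻⁹) = 6.513×10⁻¹⁹ J.
Energy delivered: (204 mW m⁻²)(23.9×10⁻⁴ m²)(5270 s) = 2.569 J.
Photons incident: 2.569 / 6.513×10⁻¹⁹ = 3.944×10¹⁸, i.e. 3.944×10¹⁸/6.022×10²³ = 6.549×10⁻⁶ mol.
Fraction absorbed: 1 − 10^(−1.08) = 0.9168.
Photons absorbed: 0.9168 × 6.549×10⁻⁶ = 6.004×10⁻⁶ mol.
Product: Φ × n_abs = 0.551 × 6.004×10⁻⁶ = 3.308×10⁻⁶ mol.
As a count: 3.308×10⁻⁶ × 6.022×10²³ = 2.0×10¹⁸.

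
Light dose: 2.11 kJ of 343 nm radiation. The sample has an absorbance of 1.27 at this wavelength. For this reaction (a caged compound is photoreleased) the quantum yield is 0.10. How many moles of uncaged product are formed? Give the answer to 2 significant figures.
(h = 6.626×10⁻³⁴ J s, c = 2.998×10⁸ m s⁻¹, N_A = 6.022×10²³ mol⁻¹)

Photon energy at 343 nm: hc/λ = (6.626×10⁻³⁴)(2.998×10⁸)/(343×10⁻⁹) = 5.791×10⁻¹⁹ J.
Incident energy: 2.11 kJ = 2110 J.
Photons incident: 2110 / 5.791×10⁻¹⁹ = 3.644×10²¹, i.e. 3.644×10²¹/6.022×10²³ = 0.006051 mol.
Fraction absorbed: 1 − 10^(−1.27) = 0.9463.
Photons absorbed: 0.9463 × 0.006051 = 0.005726 mol.
Product: Φ × n_abs = 0.10 × 0.005726 = 5.726×10⁻⁴ mol.

5.7×10⁻⁴ mol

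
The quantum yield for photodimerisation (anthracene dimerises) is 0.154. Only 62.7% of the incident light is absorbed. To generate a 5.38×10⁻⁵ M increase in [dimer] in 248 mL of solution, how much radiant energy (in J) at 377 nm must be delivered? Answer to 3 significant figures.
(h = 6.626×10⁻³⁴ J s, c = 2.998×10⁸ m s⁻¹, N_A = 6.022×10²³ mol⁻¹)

Product: (5.38×10⁻⁵ M)(0.248 L) = 1.334×10⁻⁵ mol.
Photons that must be absorbed: 1.334×10⁻⁵ / 0.154 = 8.662×10⁻⁵ mol.
Incident photons needed: 8.662×10⁻⁵ / 0.627 = 1.381×10⁻⁴ mol.
Photon energy: hc/λ = 5.269×10⁻¹⁹ J; per mole, 3.173×10⁵ J mol⁻¹.
Energy required: 1.381×10⁻⁴ × 3.173×10⁵ = 43.8 J.

43.8 J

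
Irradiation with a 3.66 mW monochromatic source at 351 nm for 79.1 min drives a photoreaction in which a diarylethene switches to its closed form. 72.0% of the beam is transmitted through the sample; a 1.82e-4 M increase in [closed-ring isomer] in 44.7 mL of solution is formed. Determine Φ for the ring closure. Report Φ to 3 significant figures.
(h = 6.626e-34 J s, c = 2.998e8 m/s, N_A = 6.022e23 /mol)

Φ = 0.570

Product: (1.82e-4 M)(0.0447 L) = 8.135e-6 mol.
Photon energy at 351 nm: hc/λ = (6.626e-34)(2.998e8)/(351e-9) = 5.659e-19 J.
Energy delivered: (3.66 mW)(4746 s) = 17.37 J.
Photons incident: 17.37 / 5.659e-19 = 3.069e19, i.e. 3.069e19/6.022e23 = 5.096e-5 mol.
Fraction absorbed: 1 − 72.0/100 = 0.2800.
Photons absorbed: 0.2800 × 5.096e-5 = 1.427e-5 mol.
Φ = 8.135e-6 mol / 1.427e-5 mol photons = 0.570.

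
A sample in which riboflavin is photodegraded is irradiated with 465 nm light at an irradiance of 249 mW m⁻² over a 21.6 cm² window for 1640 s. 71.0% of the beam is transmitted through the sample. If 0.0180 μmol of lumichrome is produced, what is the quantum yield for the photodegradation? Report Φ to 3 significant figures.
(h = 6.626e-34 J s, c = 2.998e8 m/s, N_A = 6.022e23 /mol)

Product: 0.0180 μmol = 1.80e-8 mol.
Photon energy at 465 nm: hc/λ = (6.626e-34)(2.998e8)/(465e-9) = 4.272e-19 J.
Energy delivered: (249 mW m⁻²)(21.6e-4 m²)(1640 s) = 0.8821 J.
Photons incident: 0.8821 / 4.272e-19 = 2.065e18, i.e. 2.065e18/6.022e23 = 3.429e-6 mol.
Fraction absorbed: 1 − 71.0/100 = 0.2900.
Photons absorbed: 0.2900 × 3.429e-6 = 9.944e-7 mol.
Φ = 1.80e-8 mol / 9.944e-7 mol photons = 0.0181.

Φ = 0.0181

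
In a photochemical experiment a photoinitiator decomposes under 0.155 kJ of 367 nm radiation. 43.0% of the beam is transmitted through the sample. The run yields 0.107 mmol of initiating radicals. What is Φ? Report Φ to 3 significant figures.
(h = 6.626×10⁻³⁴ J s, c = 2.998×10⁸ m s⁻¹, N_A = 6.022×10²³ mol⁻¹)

Φ = 0.395

Product: 0.107 mmol = 1.07×10⁻⁴ mol.
Photon energy at 367 nm: hc/λ = (6.626×10⁻³⁴)(2.998×10⁸)/(367×10⁻⁹) = 5.413×10⁻¹⁹ J.
Incident energy: 0.155 kJ = 155 J.
Photons incident: 155 / 5.413×10⁻¹⁹ = 2.863×10²⁰, i.e. 2.863×10²⁰/6.022×10²³ = 4.754×10⁻⁴ mol.
Fraction absorbed: 1 − 43.0/100 = 0.5700.
Photons absorbed: 0.5700 × 4.754×10⁻⁴ = 2.710×10⁻⁴ mol.
Φ = 1.07×10⁻⁴ mol / 2.710×10⁻⁴ mol photons = 0.395.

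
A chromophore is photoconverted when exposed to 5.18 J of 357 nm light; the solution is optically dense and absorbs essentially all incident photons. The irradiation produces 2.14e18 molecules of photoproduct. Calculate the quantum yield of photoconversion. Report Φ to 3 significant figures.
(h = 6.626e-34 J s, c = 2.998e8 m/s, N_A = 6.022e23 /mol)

Product: 2.14e18 / 6.022e23 = 3.554e-6 mol.
Photon energy at 357 nm: hc/λ = (6.626e-34)(2.998e8)/(357e-9) = 5.564e-19 J.
Photons incident: 5.18 / 5.564e-19 = 9.310e18, i.e. 9.310e18/6.022e23 = 1.546e-5 mol.
Φ = 3.554e-6 mol / 1.546e-5 mol photons = 0.230.

Φ = 0.230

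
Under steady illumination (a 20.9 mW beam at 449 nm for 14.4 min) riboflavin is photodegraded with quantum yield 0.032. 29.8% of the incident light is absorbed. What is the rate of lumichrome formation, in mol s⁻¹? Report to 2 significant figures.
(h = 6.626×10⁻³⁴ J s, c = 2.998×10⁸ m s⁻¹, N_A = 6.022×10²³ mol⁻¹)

7.5×10⁻¹⁰ mol s⁻¹

Photon energy at 449 nm: hc/λ = (6.626×10⁻³⁴)(2.998×10⁸)/(449×10⁻⁹) = 4.424×10⁻¹⁹ J.
Energy delivered: (20.9 mW)(864 s) = 18.06 J.
Photons incident: 18.06 / 4.424×10⁻¹⁹ = 4.082×10¹⁹, i.e. 4.082×10¹⁹/6.022×10²³ = 6.778×10⁻⁵ mol.
Photons absorbed: 0.298 × 6.778×10⁻⁵ = 2.020×10⁻⁵ mol.
Product formed: 0.032 × 2.020×10⁻⁵ = 6.464×10⁻⁷ mol.
Rate: 6.464×10⁻⁷ / 864 s = 7.5×10⁻¹⁰ mol s⁻¹.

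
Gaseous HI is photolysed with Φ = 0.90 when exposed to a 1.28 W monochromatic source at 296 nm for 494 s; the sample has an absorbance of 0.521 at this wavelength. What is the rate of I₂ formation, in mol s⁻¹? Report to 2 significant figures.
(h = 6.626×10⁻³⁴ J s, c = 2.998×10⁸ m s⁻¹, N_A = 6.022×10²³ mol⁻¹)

Photon energy at 296 nm: hc/λ = (6.626×10⁻³⁴)(2.998×10⁸)/(296×10⁻⁹) = 6.711×10⁻¹⁹ J.
Energy delivered: (1.28 W)(494 s) = 632.3 J.
Photons incident: 632.3 / 6.711×10⁻¹⁹ = 9.422×10²⁰, i.e. 9.422×10²⁰/6.022×10²³ = 0.001565 mol.
Fraction absorbed: 1 − 10^(−0.521) = 0.6987.
Photons absorbed: 0.6987 × 0.001565 = 0.001093 mol.
Product formed: 0.90 × 0.001093 = 9.837×10⁻⁴ mol.
Rate: 9.837×10⁻⁴ / 494 s = 2.0×10⁻⁶ mol s⁻¹.

2.0×10⁻⁶ mol s⁻¹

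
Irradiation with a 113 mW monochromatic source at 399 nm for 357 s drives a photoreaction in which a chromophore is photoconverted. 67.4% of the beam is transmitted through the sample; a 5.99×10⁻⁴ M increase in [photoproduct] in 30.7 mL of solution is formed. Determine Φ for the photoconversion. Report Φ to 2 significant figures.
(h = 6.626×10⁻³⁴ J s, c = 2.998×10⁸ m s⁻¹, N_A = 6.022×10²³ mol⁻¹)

Product: (5.99×10⁻⁴ M)(0.0307 L) = 1.839×10⁻⁵ mol.
Photon energy at 399 nm: hc/λ = (6.626×10⁻³⁴)(2.998×10⁸)/(399×10⁻⁹) = 4.979×10⁻¹⁹ J.
Energy delivered: (113 mW)(357 s) = 40.34 J.
Photons incident: 40.34 / 4.979×10⁻¹⁹ = 8.102×10¹⁹, i.e. 8.102×10¹⁹/6.022×10²³ = 1.345×10⁻⁴ mol.
Fraction absorbed: 1 − 67.4/100 = 0.3260.
Photons absorbed: 0.3260 × 1.345×10⁻⁴ = 4.385×10⁻⁵ mol.
Φ = 1.839×10⁻⁵ mol / 4.385×10⁻⁵ mol photons = 0.42.

Φ = 0.42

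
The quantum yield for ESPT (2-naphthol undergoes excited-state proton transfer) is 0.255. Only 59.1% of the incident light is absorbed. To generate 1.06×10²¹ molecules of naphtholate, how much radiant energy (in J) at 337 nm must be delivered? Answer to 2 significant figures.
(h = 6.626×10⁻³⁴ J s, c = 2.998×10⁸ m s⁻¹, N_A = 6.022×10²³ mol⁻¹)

4100 J

Product: 1.06×10²¹ / 6.022×10²³ = 0.001760 mol.
Photons that must be absorbed: 0.001760 / 0.255 = 0.006902 mol.
Incident photons needed: 0.006902 / 0.591 = 0.01168 mol.
Photon energy: hc/λ = 5.895×10⁻¹⁹ J; per mole, 3.550×10⁵ J mol⁻¹.
Energy required: 0.01168 × 3.550×10⁵ = 4100 J.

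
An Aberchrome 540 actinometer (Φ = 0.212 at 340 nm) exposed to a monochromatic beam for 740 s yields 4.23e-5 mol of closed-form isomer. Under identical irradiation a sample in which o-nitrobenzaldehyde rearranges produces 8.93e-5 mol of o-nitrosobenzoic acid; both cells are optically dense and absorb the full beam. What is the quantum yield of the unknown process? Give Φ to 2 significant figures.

Φ = 0.45

Photons absorbed by the actinometer: 4.23e-5 / 0.212 = 1.995e-4 mol.
Φ(unknown) = 8.93e-5 / 1.995e-4 = 0.45.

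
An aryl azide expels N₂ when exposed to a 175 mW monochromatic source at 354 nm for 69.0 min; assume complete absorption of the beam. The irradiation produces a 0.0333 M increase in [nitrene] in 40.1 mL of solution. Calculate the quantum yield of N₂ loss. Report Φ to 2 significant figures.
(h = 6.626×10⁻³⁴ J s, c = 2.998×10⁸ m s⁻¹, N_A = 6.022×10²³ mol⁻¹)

Product: (0.0333 M)(0.0401 L) = 0.001335 mol.
Photon energy at 354 nm: hc/λ = (6.626×10⁻³⁴)(2.998×10⁸)/(354×10⁻⁹) = 5.612×10⁻¹⁹ J.
Energy delivered: (175 mW)(4140 s) = 724.5 J.
Photons incident: 724.5 / 5.612×10⁻¹⁹ = 1.291×10²¹, i.e. 1.291×10²¹/6.022×10²³ = 0.002144 mol.
Φ = 0.001335 mol / 0.002144 mol photons = 0.62.

Φ = 0.62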